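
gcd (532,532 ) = 532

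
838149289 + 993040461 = 1831189750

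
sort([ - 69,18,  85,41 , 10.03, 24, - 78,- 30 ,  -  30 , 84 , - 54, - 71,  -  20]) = [ - 78,-71,  -  69,-54,-30,  -  30, - 20 , 10.03, 18, 24,41,  84, 85]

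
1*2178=2178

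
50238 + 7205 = 57443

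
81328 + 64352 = 145680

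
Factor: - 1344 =-2^6*3^1*7^1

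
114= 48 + 66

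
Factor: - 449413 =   -  29^1 * 15497^1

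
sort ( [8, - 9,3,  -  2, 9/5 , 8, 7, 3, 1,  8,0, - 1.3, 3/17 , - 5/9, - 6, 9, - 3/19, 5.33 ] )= [ - 9,-6, - 2, - 1.3,-5/9,-3/19, 0, 3/17, 1, 9/5,3,3, 5.33,7, 8, 8,8 , 9 ] 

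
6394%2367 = 1660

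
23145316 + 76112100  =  99257416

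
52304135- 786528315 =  - 734224180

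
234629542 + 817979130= 1052608672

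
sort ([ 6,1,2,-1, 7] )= [-1, 1,2, 6, 7 ] 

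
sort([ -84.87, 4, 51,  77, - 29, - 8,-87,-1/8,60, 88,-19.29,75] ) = [ - 87, - 84.87, - 29,- 19.29,  -  8,-1/8,4, 51 , 60,75,77, 88] 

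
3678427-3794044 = -115617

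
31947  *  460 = 14695620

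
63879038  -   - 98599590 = 162478628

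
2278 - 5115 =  - 2837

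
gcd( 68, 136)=68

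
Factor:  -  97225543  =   - 97225543^1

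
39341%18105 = 3131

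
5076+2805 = 7881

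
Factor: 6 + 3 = 3^2 = 9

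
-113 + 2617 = 2504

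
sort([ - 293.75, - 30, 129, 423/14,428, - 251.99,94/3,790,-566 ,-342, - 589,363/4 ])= [-589, - 566, - 342 , - 293.75, - 251.99,- 30, 423/14,94/3 , 363/4, 129,428,790]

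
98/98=1 = 1.00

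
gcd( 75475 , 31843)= 1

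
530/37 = 14 + 12/37 = 14.32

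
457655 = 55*8321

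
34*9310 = 316540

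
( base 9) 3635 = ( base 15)c05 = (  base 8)5221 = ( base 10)2705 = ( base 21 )62h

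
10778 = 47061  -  36283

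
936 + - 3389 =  - 2453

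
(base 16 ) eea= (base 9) 5212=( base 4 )323222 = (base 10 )3818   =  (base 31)3u5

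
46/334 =23/167 = 0.14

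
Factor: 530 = 2^1 * 5^1*53^1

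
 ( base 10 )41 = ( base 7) 56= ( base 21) 1k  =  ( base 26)1f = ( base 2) 101001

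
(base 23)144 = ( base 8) 1161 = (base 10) 625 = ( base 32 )JH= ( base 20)1B5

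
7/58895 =7/58895= 0.00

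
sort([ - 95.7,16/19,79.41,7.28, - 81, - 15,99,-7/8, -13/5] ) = [ - 95.7, -81, - 15,  -  13/5,-7/8, 16/19,7.28, 79.41,99] 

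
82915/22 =82915/22 = 3768.86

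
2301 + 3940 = 6241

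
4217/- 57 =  - 4217/57 = - 73.98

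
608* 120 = 72960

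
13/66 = 13/66 = 0.20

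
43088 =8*5386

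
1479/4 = 369 + 3/4 = 369.75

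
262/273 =262/273 = 0.96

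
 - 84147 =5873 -90020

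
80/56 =10/7 = 1.43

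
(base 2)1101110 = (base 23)4i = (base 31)3H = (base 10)110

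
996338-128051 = 868287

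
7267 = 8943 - 1676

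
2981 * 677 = 2018137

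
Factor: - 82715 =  - 5^1 * 71^1*233^1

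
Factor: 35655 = 3^1*5^1*2377^1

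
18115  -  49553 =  - 31438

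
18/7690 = 9/3845 = 0.00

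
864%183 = 132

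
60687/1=60687 =60687.00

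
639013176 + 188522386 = 827535562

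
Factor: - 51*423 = -21573 = - 3^3* 17^1*  47^1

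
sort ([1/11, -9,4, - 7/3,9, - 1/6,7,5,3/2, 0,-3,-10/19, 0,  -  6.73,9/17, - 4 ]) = [ - 9, - 6.73, - 4,  -  3, - 7/3 , -10/19,  -  1/6,0,  0, 1/11, 9/17, 3/2, 4, 5, 7,9 ]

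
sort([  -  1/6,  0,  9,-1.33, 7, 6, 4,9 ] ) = [ - 1.33,-1/6, 0,4, 6,7,  9,  9]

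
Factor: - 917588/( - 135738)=2^1 * 3^(-2 )*7^1*7541^( - 1 )*32771^1 = 458794/67869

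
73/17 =73/17 = 4.29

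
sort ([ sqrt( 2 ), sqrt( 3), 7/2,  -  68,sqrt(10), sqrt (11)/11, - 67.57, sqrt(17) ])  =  [-68,-67.57,  sqrt (11)/11, sqrt (2 ),  sqrt(3 ), sqrt( 10) , 7/2,sqrt( 17)]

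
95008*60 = 5700480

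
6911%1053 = 593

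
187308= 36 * 5203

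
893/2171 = 893/2171 = 0.41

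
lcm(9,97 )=873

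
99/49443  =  33/16481= 0.00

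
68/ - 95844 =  -1 + 23944/23961  =  - 0.00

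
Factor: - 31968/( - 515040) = 3^2 * 5^(-1 )*29^( - 1 )  =  9/145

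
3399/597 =1133/199 = 5.69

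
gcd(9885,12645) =15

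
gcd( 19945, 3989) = 3989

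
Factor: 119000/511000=17^1*  73^( - 1) = 17/73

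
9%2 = 1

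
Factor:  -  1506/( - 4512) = 2^( - 4)*47^(-1)*251^1 = 251/752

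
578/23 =578/23 = 25.13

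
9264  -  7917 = 1347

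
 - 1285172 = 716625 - 2001797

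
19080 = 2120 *9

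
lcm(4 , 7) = 28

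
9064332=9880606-816274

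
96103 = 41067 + 55036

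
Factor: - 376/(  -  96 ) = 47/12 = 2^( - 2)*3^(  -  1 )*47^1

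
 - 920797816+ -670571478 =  - 1591369294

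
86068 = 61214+24854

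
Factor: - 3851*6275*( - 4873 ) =117756166825 = 5^2*11^1 * 251^1*443^1*3851^1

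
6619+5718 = 12337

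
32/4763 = 32/4763 = 0.01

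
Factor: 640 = 2^7*5^1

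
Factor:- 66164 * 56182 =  - 2^3 * 7^2 * 17^1*139^1*4013^1= - 3717225848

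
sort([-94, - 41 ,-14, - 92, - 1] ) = [ - 94,  -  92 ,  -  41, - 14 , - 1 ] 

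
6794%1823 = 1325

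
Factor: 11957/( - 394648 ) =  -2^( - 3)*11^1*1087^1*49331^(- 1 )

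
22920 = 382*60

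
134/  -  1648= -67/824= - 0.08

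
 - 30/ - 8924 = 15/4462=0.00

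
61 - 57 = 4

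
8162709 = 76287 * 107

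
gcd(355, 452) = 1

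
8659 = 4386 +4273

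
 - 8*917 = -7336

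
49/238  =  7/34 = 0.21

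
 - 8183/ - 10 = 8183/10= 818.30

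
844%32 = 12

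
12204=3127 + 9077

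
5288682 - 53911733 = -48623051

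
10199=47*217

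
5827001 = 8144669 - 2317668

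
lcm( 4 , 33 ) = 132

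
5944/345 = 17+79/345 = 17.23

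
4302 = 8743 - 4441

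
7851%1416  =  771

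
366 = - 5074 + 5440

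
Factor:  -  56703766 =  -2^1*7^1 * 103^1 * 39323^1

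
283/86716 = 283/86716 = 0.00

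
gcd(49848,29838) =6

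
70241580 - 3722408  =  66519172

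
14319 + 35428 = 49747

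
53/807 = 53/807 = 0.07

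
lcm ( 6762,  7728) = 54096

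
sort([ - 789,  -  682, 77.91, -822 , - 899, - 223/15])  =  [ - 899, - 822,  -  789,  -  682, - 223/15, 77.91 ]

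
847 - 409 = 438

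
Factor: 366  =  2^1*3^1 * 61^1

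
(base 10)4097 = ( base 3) 12121202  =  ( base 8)10001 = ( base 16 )1001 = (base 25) 6DM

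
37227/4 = 9306 + 3/4 = 9306.75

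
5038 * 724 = 3647512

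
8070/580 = 807/58=13.91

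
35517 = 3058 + 32459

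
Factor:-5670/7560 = -2^ ( - 2) * 3^1 = -3/4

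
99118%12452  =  11954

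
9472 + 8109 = 17581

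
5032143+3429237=8461380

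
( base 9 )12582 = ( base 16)2132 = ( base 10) 8498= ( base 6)103202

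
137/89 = 1 + 48/89 = 1.54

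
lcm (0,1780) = 0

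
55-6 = 49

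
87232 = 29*3008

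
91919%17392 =4959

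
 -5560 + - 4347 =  - 9907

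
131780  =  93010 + 38770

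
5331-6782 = - 1451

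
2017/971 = 2 + 75/971= 2.08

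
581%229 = 123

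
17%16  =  1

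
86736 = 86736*1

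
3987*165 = 657855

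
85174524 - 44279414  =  40895110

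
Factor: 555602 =2^1*83^1*3347^1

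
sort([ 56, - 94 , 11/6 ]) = [ - 94, 11/6,56]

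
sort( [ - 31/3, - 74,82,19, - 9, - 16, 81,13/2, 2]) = [ - 74,  -  16 , - 31/3,-9, 2,  13/2  ,  19,81, 82] 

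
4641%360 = 321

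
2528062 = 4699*538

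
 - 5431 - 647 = -6078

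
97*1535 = 148895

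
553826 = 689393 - 135567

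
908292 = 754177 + 154115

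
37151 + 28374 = 65525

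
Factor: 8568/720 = 2^(-1)*5^(  -  1)*7^1*17^1 =119/10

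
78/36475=78/36475 = 0.00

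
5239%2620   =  2619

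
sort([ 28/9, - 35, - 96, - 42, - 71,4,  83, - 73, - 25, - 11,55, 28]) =[ - 96 , - 73, - 71,- 42, - 35, -25,-11,28/9, 4,28,55, 83]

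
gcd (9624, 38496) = 9624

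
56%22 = 12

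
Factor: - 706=-2^1 * 353^1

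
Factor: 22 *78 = 2^2*3^1*11^1*13^1 =1716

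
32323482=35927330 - 3603848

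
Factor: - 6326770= - 2^1*5^1*632677^1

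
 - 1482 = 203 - 1685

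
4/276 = 1/69 = 0.01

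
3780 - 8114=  - 4334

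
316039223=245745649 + 70293574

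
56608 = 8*7076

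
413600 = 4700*88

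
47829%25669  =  22160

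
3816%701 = 311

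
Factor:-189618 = -2^1*3^1 * 11^1*13^2*17^1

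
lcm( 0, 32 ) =0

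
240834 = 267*902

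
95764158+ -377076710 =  - 281312552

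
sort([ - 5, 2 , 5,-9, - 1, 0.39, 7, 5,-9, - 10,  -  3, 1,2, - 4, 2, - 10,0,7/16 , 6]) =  [ - 10, - 10, - 9, -9, - 5, - 4, - 3, - 1,0, 0.39, 7/16, 1, 2,  2, 2, 5, 5, 6, 7] 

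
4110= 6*685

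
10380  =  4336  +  6044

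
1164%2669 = 1164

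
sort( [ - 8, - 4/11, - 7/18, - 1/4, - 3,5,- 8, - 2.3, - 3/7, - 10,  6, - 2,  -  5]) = [ - 10, - 8, - 8, - 5,- 3, - 2.3,  -  2, - 3/7, - 7/18, - 4/11, - 1/4, 5, 6 ] 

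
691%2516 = 691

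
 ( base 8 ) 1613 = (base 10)907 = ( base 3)1020121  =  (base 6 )4111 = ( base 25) 1B7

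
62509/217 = 62509/217 = 288.06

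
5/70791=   5/70791 =0.00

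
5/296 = 5/296 = 0.02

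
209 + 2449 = 2658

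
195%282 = 195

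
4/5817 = 4/5817=0.00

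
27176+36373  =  63549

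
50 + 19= 69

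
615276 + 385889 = 1001165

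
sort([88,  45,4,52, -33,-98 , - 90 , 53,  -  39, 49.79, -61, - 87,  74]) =[ - 98, - 90, - 87, - 61, - 39, - 33 , 4,  45, 49.79, 52, 53,74, 88] 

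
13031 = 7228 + 5803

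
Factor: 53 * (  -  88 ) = -2^3*11^1 * 53^1 = - 4664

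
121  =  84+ 37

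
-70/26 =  - 3+4/13 = - 2.69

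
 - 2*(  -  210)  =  420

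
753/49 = 753/49 = 15.37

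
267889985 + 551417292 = 819307277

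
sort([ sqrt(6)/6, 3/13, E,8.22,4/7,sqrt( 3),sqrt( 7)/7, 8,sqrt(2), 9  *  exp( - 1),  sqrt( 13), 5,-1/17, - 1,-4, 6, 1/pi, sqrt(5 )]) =[  -  4, - 1, - 1/17, 3/13, 1/pi, sqrt(7)/7 , sqrt(6 )/6, 4/7, sqrt( 2 ), sqrt( 3 ), sqrt(5 ),E,9*exp( - 1),sqrt(13 ), 5, 6, 8, 8.22]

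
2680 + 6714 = 9394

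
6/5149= 6/5149 = 0.00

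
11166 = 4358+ 6808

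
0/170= 0 = 0.00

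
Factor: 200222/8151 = 958/39 = 2^1*3^(-1)*13^( - 1)*479^1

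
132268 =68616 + 63652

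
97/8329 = 97/8329 = 0.01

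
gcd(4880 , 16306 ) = 2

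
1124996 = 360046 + 764950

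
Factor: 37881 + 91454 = 5^1*25867^1= 129335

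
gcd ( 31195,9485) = 5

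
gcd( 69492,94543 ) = 1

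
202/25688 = 101/12844 = 0.01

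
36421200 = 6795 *5360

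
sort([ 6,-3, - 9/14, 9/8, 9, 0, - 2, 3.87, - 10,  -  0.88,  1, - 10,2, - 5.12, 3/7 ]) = [-10, - 10 , - 5.12, - 3 ,-2,-0.88,-9/14, 0, 3/7, 1,9/8, 2 , 3.87, 6, 9] 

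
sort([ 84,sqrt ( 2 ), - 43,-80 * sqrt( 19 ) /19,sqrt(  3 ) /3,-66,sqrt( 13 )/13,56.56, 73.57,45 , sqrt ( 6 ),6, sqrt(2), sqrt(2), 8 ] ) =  [ - 66, - 43, - 80*sqrt( 19 ) /19,  sqrt( 13 )/13,sqrt ( 3 )/3,sqrt( 2), sqrt( 2), sqrt( 2), sqrt ( 6),6,  8,45,56.56,73.57,84]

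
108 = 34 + 74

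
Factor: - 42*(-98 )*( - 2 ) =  - 8232 = - 2^3*3^1*7^3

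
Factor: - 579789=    - 3^2*7^1*9203^1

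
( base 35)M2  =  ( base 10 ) 772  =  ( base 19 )22c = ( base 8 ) 1404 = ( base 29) QI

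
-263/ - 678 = 263/678 = 0.39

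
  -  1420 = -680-740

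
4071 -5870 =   -  1799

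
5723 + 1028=6751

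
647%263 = 121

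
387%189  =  9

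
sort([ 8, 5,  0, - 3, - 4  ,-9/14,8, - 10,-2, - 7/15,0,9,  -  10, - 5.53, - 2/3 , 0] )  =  [ - 10 , -10,-5.53, - 4,  -  3, - 2, - 2/3 ,  -  9/14,-7/15, 0,0,0, 5, 8, 8, 9] 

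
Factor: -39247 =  - 13^1*3019^1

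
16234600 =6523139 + 9711461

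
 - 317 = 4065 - 4382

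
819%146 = 89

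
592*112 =66304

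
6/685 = 6/685 =0.01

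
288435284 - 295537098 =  - 7101814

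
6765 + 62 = 6827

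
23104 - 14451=8653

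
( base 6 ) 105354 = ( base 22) ID0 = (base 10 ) 8998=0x2326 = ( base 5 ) 241443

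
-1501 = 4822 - 6323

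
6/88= 3/44 = 0.07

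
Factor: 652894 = 2^1 * 11^1*59^1*503^1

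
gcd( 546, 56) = 14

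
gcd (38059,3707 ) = 1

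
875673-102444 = 773229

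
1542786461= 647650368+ 895136093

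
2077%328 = 109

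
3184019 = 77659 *41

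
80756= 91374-10618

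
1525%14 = 13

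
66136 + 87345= 153481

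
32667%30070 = 2597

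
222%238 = 222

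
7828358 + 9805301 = 17633659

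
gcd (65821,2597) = 7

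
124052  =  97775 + 26277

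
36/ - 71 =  - 1+35/71 = - 0.51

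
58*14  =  812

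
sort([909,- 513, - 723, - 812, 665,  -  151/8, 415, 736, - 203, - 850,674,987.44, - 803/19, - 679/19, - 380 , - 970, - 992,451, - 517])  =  [-992, - 970,  -  850, - 812,-723, - 517,-513,  -  380, - 203, -803/19, - 679/19, - 151/8, 415,451,  665, 674, 736, 909,987.44]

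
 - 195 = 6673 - 6868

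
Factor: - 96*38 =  - 3648 = - 2^6*3^1*19^1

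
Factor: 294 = 2^1*3^1*7^2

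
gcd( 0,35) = 35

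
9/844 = 9/844 = 0.01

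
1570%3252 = 1570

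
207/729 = 23/81=0.28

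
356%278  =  78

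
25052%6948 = 4208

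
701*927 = 649827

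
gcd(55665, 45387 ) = 9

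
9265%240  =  145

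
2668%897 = 874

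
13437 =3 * 4479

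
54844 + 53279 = 108123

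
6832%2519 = 1794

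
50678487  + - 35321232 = 15357255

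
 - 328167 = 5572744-5900911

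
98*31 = 3038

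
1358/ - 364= - 97/26 = - 3.73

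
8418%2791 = 45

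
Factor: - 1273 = - 19^1 * 67^1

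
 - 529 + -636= -1165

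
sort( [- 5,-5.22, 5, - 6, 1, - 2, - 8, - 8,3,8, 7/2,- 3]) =[ - 8, - 8, - 6, - 5.22, - 5, - 3, - 2, 1,3, 7/2 , 5,8 ] 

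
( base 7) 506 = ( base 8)373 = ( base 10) 251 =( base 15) 11B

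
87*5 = 435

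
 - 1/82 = - 1+81/82 = - 0.01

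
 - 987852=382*( - 2586 ) 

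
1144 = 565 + 579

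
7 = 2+5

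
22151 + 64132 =86283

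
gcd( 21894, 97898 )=2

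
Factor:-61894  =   - 2^1 * 7^1*4421^1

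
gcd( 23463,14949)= 99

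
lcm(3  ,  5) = 15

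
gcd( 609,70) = 7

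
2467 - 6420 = -3953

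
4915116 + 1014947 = 5930063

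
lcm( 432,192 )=1728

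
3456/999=3 +17/37 = 3.46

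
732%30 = 12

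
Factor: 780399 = 3^2*86711^1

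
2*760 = 1520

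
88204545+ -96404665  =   - 8200120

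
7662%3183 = 1296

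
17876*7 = 125132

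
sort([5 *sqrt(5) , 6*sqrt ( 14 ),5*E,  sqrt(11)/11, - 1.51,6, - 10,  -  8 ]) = [ - 10, - 8,-1.51, sqrt( 11) /11, 6,5*sqrt(5),  5*E,  6*sqrt(14)]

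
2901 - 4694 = -1793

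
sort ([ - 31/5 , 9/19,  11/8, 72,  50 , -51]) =[- 51, - 31/5, 9/19,11/8,50,  72]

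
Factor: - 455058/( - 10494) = 477/11=3^2 * 11^( - 1)*53^1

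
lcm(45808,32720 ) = 229040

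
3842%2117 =1725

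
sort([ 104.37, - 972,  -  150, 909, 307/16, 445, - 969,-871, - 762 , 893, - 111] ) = [ - 972, - 969, - 871, - 762, - 150,  -  111,  307/16, 104.37 , 445, 893,909] 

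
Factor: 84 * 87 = 7308 = 2^2*3^2*7^1*29^1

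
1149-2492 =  - 1343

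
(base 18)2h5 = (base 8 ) 1677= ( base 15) 43e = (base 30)11t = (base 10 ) 959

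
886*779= 690194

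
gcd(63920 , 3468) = 68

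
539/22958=539/22958 = 0.02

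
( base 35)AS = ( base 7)1050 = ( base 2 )101111010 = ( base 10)378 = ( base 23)GA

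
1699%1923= 1699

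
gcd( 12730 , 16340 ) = 190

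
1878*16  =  30048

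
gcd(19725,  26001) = 3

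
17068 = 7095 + 9973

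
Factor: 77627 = 11^1*7057^1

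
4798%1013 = 746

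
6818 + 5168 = 11986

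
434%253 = 181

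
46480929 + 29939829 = 76420758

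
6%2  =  0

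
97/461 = 97/461 = 0.21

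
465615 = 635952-170337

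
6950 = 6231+719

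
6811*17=115787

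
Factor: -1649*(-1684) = 2^2*17^1*97^1*421^1= 2776916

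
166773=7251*23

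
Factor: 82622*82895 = 6848950690 = 2^1 * 5^1*59^1*109^1*281^1*379^1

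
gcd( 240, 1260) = 60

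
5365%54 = 19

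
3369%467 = 100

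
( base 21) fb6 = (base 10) 6852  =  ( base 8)15304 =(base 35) 5KR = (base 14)26D6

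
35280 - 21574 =13706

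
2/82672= 1/41336 = 0.00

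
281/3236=281/3236 = 0.09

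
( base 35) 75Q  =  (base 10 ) 8776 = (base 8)21110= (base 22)I2K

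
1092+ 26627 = 27719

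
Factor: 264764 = 2^2*66191^1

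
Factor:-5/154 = - 2^( - 1)*5^1*7^( - 1 )*11^( - 1)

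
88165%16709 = 4620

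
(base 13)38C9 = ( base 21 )I82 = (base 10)8108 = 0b1111110101100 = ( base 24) e1k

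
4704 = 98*48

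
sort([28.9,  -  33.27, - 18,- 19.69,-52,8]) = [-52, - 33.27, - 19.69, - 18, 8, 28.9] 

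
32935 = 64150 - 31215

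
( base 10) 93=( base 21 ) 49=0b1011101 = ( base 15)63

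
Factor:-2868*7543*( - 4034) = 2^3*3^1*19^1*239^1*397^1*2017^1 =87268829016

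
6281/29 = 216+17/29 = 216.59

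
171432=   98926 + 72506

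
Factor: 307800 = 2^3*3^4*5^2*19^1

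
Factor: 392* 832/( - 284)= - 81536/71=- 2^7 * 7^2*13^1*71^( - 1 ) 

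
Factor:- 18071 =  - 17^1*1063^1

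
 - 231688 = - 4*57922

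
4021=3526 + 495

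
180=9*20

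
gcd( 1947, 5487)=177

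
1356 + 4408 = 5764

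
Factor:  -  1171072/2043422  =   - 2^6*7^1*1307^1*1021711^ ( - 1 )=-585536/1021711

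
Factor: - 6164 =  - 2^2*23^1 * 67^1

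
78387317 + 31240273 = 109627590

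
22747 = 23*989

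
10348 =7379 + 2969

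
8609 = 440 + 8169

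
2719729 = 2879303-159574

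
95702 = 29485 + 66217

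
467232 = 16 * 29202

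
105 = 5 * 21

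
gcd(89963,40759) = 1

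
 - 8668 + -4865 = -13533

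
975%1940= 975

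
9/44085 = 3/14695  =  0.00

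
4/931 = 4/931 = 0.00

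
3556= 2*1778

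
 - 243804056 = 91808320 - 335612376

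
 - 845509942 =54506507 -900016449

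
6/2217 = 2/739 = 0.00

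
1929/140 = 1929/140 = 13.78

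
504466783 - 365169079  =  139297704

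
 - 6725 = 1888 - 8613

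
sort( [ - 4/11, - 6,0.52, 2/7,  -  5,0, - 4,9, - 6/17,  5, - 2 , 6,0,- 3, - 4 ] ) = [ - 6,-5, - 4, - 4, -3, - 2,  -  4/11, - 6/17, 0, 0,2/7, 0.52, 5,6,9]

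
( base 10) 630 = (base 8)1166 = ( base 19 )1E3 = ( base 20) 1BA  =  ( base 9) 770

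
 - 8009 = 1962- 9971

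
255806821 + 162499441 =418306262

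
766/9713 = 766/9713= 0.08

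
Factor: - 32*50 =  - 1600  =  -2^6*5^2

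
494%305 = 189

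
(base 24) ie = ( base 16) 1be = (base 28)FQ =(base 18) 16e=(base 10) 446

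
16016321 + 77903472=93919793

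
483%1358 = 483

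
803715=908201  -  104486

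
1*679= 679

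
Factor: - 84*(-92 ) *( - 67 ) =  - 2^4*3^1 * 7^1 * 23^1*67^1 = - 517776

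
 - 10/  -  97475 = 2/19495 = 0.00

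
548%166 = 50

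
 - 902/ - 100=451/50 = 9.02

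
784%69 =25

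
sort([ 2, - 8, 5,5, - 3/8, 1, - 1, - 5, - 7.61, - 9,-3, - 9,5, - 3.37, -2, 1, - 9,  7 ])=[- 9, - 9, - 9,-8, - 7.61 , - 5, -3.37, - 3, -2, - 1,- 3/8,  1, 1,2, 5,  5, 5,7 ] 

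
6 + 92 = 98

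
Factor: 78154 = 2^1*23^1 *1699^1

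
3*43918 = 131754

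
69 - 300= - 231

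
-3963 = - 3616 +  - 347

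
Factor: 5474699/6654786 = 2^( - 1)* 3^(-1) *17^ (  -  1 )*53^( - 1)*1231^(-1 )*5474699^1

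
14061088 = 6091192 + 7969896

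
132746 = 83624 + 49122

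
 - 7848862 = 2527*( -3106) 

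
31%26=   5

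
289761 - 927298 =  - 637537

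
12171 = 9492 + 2679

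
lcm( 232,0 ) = 0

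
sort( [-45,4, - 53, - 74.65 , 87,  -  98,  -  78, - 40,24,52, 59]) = [ - 98, - 78, - 74.65  ,- 53 , -45, - 40,4, 24,52,  59, 87] 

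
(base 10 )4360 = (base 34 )3Q8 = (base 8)10410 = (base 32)488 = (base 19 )C19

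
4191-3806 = 385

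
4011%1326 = 33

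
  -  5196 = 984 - 6180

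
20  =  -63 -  - 83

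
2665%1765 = 900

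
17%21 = 17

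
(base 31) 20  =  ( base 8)76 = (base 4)332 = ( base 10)62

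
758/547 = 758/547  =  1.39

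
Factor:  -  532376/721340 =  - 2^1*5^ ( - 1 )*13^1 * 5119^1*36067^(-1 ) =- 133094/180335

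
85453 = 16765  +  68688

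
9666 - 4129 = 5537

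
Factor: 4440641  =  4440641^1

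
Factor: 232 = 2^3*29^1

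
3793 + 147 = 3940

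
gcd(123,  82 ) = 41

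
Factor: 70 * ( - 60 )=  - 4200 = - 2^3 * 3^1 * 5^2 * 7^1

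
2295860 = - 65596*( - 35 ) 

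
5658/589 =9 + 357/589  =  9.61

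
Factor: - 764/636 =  - 3^( - 1)*53^( - 1 )*191^1= - 191/159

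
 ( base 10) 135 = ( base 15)90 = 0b10000111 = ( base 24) 5f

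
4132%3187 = 945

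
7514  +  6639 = 14153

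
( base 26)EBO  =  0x262e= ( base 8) 23056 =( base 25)ffo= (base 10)9774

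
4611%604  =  383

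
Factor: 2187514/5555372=1093757/2777686 = 2^(-1)*7^1 *19^( - 1)*37^1 * 41^1* 67^( - 1 )*103^1*1091^(-1 ) 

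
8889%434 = 209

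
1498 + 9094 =10592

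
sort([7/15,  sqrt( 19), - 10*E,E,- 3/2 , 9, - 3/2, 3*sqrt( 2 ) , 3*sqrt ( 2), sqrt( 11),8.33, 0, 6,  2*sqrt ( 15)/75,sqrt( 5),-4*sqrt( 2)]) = [ - 10*E , - 4*sqrt(2 )  , - 3/2, - 3/2, 0,2*sqrt(15 )/75, 7/15,sqrt(5 ),E,sqrt( 11 ), 3*sqrt( 2), 3*sqrt(2 ),sqrt( 19 ),6, 8.33,9] 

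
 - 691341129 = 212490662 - 903831791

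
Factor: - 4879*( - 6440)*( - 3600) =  - 113114736000 = - 2^7*3^2  *5^3*7^2*17^1*23^1*41^1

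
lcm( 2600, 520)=2600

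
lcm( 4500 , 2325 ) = 139500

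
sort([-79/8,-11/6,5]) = [-79/8, - 11/6,5] 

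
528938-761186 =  - 232248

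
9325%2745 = 1090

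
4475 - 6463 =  - 1988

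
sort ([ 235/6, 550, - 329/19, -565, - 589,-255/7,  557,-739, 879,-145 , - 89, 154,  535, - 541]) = [ - 739, - 589, - 565, - 541,-145, - 89, - 255/7,-329/19, 235/6 , 154, 535, 550,557, 879]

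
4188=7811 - 3623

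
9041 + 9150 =18191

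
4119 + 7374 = 11493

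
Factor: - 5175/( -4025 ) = 3^2*7^( - 1)  =  9/7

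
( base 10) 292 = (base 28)ac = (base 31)9d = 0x124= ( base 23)CG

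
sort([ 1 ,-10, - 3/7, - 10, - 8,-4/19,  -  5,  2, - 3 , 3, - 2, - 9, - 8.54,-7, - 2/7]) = [  -  10,-10, - 9, -8.54,-8,-7, - 5, - 3,-2 , - 3/7, - 2/7,-4/19, 1, 2, 3 ] 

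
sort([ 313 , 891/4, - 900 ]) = [ - 900,891/4,  313 ]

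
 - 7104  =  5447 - 12551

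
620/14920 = 31/746 =0.04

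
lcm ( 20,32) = 160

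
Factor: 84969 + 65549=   150518 = 2^1 * 17^1*19^1*233^1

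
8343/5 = 8343/5 = 1668.60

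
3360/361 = 9 + 111/361 = 9.31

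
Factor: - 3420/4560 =  -  2^( - 2 ) *3^1= - 3/4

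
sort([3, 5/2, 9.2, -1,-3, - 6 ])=[-6,-3, - 1, 5/2, 3,9.2 ]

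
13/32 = 13/32 = 0.41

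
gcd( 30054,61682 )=2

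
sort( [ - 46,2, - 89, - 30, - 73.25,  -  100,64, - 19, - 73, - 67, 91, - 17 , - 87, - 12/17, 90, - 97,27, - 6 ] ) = [ -100, - 97,- 89, - 87,-73.25 , - 73, - 67, - 46, - 30, - 19, - 17, - 6 , - 12/17, 2, 27 , 64, 90, 91 ] 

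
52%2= 0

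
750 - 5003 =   -  4253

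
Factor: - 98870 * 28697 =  - 2^1*5^1 * 9887^1 * 28697^1 = - 2837272390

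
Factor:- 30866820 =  - 2^2*3^1*5^1*359^1*1433^1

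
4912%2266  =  380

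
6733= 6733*1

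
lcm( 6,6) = 6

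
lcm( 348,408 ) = 11832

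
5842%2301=1240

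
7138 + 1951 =9089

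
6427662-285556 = 6142106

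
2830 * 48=135840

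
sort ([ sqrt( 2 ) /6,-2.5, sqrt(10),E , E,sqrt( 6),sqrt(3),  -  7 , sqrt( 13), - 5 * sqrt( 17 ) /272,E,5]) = [-7, - 2.5, - 5*sqrt ( 17) /272,sqrt( 2)/6,sqrt( 3 ),sqrt( 6),E,E, E,sqrt( 10)  ,  sqrt (13),5] 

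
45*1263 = 56835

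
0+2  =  2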